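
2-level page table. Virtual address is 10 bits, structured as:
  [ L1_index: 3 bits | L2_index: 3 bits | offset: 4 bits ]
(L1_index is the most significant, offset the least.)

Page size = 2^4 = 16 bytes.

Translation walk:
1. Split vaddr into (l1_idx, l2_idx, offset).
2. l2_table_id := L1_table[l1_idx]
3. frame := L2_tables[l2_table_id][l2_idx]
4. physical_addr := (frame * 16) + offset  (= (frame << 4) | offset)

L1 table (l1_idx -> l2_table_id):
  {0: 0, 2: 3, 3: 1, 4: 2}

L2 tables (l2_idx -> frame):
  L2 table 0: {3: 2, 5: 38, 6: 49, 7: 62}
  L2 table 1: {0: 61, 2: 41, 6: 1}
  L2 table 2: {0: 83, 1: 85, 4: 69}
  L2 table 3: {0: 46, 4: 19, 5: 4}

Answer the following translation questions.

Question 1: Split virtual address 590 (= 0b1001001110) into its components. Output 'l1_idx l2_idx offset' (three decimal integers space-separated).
Answer: 4 4 14

Derivation:
vaddr = 590 = 0b1001001110
  top 3 bits -> l1_idx = 4
  next 3 bits -> l2_idx = 4
  bottom 4 bits -> offset = 14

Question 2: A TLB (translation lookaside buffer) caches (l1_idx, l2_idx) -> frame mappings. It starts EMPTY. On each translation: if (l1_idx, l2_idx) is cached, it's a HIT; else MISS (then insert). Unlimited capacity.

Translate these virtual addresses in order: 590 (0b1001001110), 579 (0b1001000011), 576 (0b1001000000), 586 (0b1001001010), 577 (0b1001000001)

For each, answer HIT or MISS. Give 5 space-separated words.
vaddr=590: (4,4) not in TLB -> MISS, insert
vaddr=579: (4,4) in TLB -> HIT
vaddr=576: (4,4) in TLB -> HIT
vaddr=586: (4,4) in TLB -> HIT
vaddr=577: (4,4) in TLB -> HIT

Answer: MISS HIT HIT HIT HIT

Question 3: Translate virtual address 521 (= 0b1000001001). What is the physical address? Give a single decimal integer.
Answer: 1337

Derivation:
vaddr = 521 = 0b1000001001
Split: l1_idx=4, l2_idx=0, offset=9
L1[4] = 2
L2[2][0] = 83
paddr = 83 * 16 + 9 = 1337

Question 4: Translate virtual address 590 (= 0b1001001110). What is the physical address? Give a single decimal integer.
vaddr = 590 = 0b1001001110
Split: l1_idx=4, l2_idx=4, offset=14
L1[4] = 2
L2[2][4] = 69
paddr = 69 * 16 + 14 = 1118

Answer: 1118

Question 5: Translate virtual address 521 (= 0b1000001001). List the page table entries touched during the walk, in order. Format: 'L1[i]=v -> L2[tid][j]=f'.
Answer: L1[4]=2 -> L2[2][0]=83

Derivation:
vaddr = 521 = 0b1000001001
Split: l1_idx=4, l2_idx=0, offset=9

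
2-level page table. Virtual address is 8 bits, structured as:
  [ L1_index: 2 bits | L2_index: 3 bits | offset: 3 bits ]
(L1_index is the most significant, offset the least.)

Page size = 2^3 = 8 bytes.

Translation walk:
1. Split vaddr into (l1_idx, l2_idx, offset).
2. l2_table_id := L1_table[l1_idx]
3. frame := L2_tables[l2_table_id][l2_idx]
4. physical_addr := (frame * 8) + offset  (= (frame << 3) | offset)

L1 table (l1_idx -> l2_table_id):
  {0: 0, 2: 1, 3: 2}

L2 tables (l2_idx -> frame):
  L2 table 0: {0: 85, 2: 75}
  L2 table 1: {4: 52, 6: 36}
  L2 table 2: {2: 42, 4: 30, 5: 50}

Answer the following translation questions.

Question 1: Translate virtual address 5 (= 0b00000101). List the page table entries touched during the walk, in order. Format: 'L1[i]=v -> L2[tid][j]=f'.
vaddr = 5 = 0b00000101
Split: l1_idx=0, l2_idx=0, offset=5

Answer: L1[0]=0 -> L2[0][0]=85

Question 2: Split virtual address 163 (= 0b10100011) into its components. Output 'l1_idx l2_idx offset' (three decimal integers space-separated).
vaddr = 163 = 0b10100011
  top 2 bits -> l1_idx = 2
  next 3 bits -> l2_idx = 4
  bottom 3 bits -> offset = 3

Answer: 2 4 3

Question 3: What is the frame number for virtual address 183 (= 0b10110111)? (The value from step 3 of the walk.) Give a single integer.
vaddr = 183: l1_idx=2, l2_idx=6
L1[2] = 1; L2[1][6] = 36

Answer: 36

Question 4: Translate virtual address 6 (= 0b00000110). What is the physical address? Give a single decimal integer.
vaddr = 6 = 0b00000110
Split: l1_idx=0, l2_idx=0, offset=6
L1[0] = 0
L2[0][0] = 85
paddr = 85 * 8 + 6 = 686

Answer: 686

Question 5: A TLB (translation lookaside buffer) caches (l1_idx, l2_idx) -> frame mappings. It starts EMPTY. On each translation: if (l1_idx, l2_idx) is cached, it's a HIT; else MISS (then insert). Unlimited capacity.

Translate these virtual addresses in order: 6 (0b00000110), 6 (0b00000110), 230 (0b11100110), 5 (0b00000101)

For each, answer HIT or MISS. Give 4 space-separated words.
Answer: MISS HIT MISS HIT

Derivation:
vaddr=6: (0,0) not in TLB -> MISS, insert
vaddr=6: (0,0) in TLB -> HIT
vaddr=230: (3,4) not in TLB -> MISS, insert
vaddr=5: (0,0) in TLB -> HIT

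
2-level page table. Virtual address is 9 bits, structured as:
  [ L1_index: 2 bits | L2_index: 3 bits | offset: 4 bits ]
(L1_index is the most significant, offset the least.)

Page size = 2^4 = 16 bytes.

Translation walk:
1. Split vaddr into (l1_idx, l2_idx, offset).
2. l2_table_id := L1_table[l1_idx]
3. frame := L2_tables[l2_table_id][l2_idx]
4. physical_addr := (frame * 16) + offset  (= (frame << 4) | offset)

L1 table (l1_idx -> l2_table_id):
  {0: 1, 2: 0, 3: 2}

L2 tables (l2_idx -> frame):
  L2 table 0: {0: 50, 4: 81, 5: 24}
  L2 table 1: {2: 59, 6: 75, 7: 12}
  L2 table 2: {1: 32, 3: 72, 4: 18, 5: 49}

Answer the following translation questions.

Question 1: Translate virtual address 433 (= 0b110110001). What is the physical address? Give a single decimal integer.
vaddr = 433 = 0b110110001
Split: l1_idx=3, l2_idx=3, offset=1
L1[3] = 2
L2[2][3] = 72
paddr = 72 * 16 + 1 = 1153

Answer: 1153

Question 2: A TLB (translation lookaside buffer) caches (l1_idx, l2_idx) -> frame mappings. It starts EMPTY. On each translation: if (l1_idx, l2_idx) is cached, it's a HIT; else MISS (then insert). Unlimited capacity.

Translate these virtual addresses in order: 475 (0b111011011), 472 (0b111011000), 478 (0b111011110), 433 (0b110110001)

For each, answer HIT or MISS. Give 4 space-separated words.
vaddr=475: (3,5) not in TLB -> MISS, insert
vaddr=472: (3,5) in TLB -> HIT
vaddr=478: (3,5) in TLB -> HIT
vaddr=433: (3,3) not in TLB -> MISS, insert

Answer: MISS HIT HIT MISS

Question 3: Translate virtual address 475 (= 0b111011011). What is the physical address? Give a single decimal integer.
Answer: 795

Derivation:
vaddr = 475 = 0b111011011
Split: l1_idx=3, l2_idx=5, offset=11
L1[3] = 2
L2[2][5] = 49
paddr = 49 * 16 + 11 = 795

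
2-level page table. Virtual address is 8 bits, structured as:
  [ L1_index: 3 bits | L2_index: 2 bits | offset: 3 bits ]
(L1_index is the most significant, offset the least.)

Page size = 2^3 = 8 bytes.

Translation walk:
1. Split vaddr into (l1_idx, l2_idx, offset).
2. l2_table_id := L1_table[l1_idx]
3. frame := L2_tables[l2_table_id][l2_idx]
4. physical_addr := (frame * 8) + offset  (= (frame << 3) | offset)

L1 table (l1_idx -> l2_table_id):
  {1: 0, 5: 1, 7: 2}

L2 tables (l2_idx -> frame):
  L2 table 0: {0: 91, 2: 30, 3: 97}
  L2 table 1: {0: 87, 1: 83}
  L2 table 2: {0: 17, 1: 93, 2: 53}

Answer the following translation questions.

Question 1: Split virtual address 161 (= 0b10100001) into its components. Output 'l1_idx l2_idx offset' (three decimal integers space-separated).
vaddr = 161 = 0b10100001
  top 3 bits -> l1_idx = 5
  next 2 bits -> l2_idx = 0
  bottom 3 bits -> offset = 1

Answer: 5 0 1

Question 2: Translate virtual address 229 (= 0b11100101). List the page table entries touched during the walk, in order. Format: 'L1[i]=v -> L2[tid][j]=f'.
vaddr = 229 = 0b11100101
Split: l1_idx=7, l2_idx=0, offset=5

Answer: L1[7]=2 -> L2[2][0]=17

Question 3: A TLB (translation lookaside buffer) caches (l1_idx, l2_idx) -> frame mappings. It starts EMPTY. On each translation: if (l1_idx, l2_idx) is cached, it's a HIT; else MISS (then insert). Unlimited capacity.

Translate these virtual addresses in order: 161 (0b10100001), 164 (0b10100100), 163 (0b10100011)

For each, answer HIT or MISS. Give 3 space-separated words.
Answer: MISS HIT HIT

Derivation:
vaddr=161: (5,0) not in TLB -> MISS, insert
vaddr=164: (5,0) in TLB -> HIT
vaddr=163: (5,0) in TLB -> HIT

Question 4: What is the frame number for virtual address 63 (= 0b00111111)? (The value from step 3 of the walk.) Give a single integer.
vaddr = 63: l1_idx=1, l2_idx=3
L1[1] = 0; L2[0][3] = 97

Answer: 97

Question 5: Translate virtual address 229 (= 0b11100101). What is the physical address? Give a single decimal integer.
Answer: 141

Derivation:
vaddr = 229 = 0b11100101
Split: l1_idx=7, l2_idx=0, offset=5
L1[7] = 2
L2[2][0] = 17
paddr = 17 * 8 + 5 = 141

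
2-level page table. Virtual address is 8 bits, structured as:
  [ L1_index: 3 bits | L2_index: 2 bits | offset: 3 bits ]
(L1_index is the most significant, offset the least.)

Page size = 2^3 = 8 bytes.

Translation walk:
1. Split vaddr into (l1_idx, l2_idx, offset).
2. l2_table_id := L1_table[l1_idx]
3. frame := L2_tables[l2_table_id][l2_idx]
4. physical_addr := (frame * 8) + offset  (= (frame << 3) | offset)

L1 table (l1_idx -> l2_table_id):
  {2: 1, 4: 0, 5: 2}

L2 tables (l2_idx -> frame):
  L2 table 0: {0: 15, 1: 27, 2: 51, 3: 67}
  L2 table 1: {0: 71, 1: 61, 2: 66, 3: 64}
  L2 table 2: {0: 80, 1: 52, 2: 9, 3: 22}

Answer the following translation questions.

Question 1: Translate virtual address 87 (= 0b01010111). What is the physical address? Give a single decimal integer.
vaddr = 87 = 0b01010111
Split: l1_idx=2, l2_idx=2, offset=7
L1[2] = 1
L2[1][2] = 66
paddr = 66 * 8 + 7 = 535

Answer: 535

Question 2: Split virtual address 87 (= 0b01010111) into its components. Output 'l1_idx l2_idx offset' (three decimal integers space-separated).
Answer: 2 2 7

Derivation:
vaddr = 87 = 0b01010111
  top 3 bits -> l1_idx = 2
  next 2 bits -> l2_idx = 2
  bottom 3 bits -> offset = 7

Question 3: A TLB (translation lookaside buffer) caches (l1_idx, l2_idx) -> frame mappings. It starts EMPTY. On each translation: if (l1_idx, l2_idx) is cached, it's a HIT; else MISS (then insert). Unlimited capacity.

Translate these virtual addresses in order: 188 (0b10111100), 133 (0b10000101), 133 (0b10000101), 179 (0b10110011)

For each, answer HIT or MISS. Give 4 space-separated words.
vaddr=188: (5,3) not in TLB -> MISS, insert
vaddr=133: (4,0) not in TLB -> MISS, insert
vaddr=133: (4,0) in TLB -> HIT
vaddr=179: (5,2) not in TLB -> MISS, insert

Answer: MISS MISS HIT MISS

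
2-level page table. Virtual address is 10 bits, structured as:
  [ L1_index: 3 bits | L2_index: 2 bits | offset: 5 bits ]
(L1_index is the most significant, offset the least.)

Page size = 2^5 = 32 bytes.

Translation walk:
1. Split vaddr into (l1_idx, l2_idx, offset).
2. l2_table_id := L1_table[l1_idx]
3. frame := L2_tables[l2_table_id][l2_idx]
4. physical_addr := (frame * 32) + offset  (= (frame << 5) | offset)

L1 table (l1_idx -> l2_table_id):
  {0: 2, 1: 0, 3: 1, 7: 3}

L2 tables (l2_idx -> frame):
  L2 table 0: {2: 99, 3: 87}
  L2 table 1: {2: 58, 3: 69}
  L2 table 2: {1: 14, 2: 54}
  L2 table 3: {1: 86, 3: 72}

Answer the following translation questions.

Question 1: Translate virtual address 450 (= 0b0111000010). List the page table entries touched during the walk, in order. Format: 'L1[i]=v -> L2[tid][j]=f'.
Answer: L1[3]=1 -> L2[1][2]=58

Derivation:
vaddr = 450 = 0b0111000010
Split: l1_idx=3, l2_idx=2, offset=2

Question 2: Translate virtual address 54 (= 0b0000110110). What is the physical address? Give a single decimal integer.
vaddr = 54 = 0b0000110110
Split: l1_idx=0, l2_idx=1, offset=22
L1[0] = 2
L2[2][1] = 14
paddr = 14 * 32 + 22 = 470

Answer: 470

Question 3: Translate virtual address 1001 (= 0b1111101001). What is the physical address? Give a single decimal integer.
vaddr = 1001 = 0b1111101001
Split: l1_idx=7, l2_idx=3, offset=9
L1[7] = 3
L2[3][3] = 72
paddr = 72 * 32 + 9 = 2313

Answer: 2313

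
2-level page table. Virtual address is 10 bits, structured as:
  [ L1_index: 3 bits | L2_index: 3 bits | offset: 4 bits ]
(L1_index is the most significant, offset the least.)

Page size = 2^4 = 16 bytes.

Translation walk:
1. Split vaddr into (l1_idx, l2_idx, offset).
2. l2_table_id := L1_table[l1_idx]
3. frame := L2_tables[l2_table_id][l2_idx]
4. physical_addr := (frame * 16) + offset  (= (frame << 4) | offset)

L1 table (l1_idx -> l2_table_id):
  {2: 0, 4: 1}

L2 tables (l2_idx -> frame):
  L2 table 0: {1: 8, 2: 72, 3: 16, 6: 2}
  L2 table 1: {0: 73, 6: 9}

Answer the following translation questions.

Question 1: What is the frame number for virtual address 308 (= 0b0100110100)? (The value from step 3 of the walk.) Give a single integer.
vaddr = 308: l1_idx=2, l2_idx=3
L1[2] = 0; L2[0][3] = 16

Answer: 16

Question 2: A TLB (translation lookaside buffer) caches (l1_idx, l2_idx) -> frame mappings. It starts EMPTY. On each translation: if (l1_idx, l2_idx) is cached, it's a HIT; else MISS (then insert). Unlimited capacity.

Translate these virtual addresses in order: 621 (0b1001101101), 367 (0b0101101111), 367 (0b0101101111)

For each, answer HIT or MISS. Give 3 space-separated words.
vaddr=621: (4,6) not in TLB -> MISS, insert
vaddr=367: (2,6) not in TLB -> MISS, insert
vaddr=367: (2,6) in TLB -> HIT

Answer: MISS MISS HIT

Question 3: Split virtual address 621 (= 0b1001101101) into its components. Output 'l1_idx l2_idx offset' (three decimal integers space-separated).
vaddr = 621 = 0b1001101101
  top 3 bits -> l1_idx = 4
  next 3 bits -> l2_idx = 6
  bottom 4 bits -> offset = 13

Answer: 4 6 13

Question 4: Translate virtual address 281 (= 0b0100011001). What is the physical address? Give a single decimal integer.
vaddr = 281 = 0b0100011001
Split: l1_idx=2, l2_idx=1, offset=9
L1[2] = 0
L2[0][1] = 8
paddr = 8 * 16 + 9 = 137

Answer: 137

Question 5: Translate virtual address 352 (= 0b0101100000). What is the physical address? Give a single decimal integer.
Answer: 32

Derivation:
vaddr = 352 = 0b0101100000
Split: l1_idx=2, l2_idx=6, offset=0
L1[2] = 0
L2[0][6] = 2
paddr = 2 * 16 + 0 = 32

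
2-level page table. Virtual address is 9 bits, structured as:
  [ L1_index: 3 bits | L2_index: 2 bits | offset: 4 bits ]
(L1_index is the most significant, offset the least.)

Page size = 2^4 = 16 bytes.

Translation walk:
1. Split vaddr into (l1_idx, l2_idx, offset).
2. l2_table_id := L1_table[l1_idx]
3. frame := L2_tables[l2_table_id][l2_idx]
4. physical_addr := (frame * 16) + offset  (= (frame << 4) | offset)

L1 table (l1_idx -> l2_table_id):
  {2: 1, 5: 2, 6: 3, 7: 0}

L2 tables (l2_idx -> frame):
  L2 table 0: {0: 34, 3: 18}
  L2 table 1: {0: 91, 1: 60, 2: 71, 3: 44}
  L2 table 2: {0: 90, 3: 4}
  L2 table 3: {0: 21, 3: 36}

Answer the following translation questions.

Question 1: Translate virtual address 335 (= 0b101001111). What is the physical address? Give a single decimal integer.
Answer: 1455

Derivation:
vaddr = 335 = 0b101001111
Split: l1_idx=5, l2_idx=0, offset=15
L1[5] = 2
L2[2][0] = 90
paddr = 90 * 16 + 15 = 1455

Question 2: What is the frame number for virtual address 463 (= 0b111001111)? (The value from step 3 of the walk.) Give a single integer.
vaddr = 463: l1_idx=7, l2_idx=0
L1[7] = 0; L2[0][0] = 34

Answer: 34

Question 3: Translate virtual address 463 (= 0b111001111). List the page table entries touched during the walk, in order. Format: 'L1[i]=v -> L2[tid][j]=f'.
Answer: L1[7]=0 -> L2[0][0]=34

Derivation:
vaddr = 463 = 0b111001111
Split: l1_idx=7, l2_idx=0, offset=15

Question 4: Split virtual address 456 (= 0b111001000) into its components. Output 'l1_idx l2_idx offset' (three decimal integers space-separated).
Answer: 7 0 8

Derivation:
vaddr = 456 = 0b111001000
  top 3 bits -> l1_idx = 7
  next 2 bits -> l2_idx = 0
  bottom 4 bits -> offset = 8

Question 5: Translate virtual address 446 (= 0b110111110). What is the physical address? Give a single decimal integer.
Answer: 590

Derivation:
vaddr = 446 = 0b110111110
Split: l1_idx=6, l2_idx=3, offset=14
L1[6] = 3
L2[3][3] = 36
paddr = 36 * 16 + 14 = 590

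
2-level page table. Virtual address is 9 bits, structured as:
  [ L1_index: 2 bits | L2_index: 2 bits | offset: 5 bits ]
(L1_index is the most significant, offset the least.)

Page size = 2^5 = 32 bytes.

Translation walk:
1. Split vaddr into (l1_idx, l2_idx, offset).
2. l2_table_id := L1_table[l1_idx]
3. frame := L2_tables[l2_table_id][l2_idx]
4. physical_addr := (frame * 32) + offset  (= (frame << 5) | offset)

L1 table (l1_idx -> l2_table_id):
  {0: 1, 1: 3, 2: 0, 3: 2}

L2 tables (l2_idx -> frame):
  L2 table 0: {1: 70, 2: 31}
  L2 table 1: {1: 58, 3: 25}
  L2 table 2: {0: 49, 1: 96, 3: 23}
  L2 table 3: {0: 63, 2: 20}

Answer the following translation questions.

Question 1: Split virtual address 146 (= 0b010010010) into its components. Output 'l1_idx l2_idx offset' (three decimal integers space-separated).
vaddr = 146 = 0b010010010
  top 2 bits -> l1_idx = 1
  next 2 bits -> l2_idx = 0
  bottom 5 bits -> offset = 18

Answer: 1 0 18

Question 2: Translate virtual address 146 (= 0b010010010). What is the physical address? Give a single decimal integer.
vaddr = 146 = 0b010010010
Split: l1_idx=1, l2_idx=0, offset=18
L1[1] = 3
L2[3][0] = 63
paddr = 63 * 32 + 18 = 2034

Answer: 2034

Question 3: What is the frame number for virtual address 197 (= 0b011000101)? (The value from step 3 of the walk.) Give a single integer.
vaddr = 197: l1_idx=1, l2_idx=2
L1[1] = 3; L2[3][2] = 20

Answer: 20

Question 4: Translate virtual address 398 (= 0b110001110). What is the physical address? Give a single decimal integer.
Answer: 1582

Derivation:
vaddr = 398 = 0b110001110
Split: l1_idx=3, l2_idx=0, offset=14
L1[3] = 2
L2[2][0] = 49
paddr = 49 * 32 + 14 = 1582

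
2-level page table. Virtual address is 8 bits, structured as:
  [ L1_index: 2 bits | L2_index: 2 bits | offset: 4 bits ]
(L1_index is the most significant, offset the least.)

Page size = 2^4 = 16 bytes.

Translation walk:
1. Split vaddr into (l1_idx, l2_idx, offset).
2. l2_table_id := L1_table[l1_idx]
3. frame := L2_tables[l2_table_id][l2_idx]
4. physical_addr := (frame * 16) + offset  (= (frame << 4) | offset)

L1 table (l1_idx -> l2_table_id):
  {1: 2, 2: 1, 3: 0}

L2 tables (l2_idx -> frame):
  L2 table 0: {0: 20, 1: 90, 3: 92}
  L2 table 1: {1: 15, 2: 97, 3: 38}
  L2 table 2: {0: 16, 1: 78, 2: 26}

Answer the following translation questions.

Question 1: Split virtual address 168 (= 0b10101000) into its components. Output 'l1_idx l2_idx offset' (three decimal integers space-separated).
Answer: 2 2 8

Derivation:
vaddr = 168 = 0b10101000
  top 2 bits -> l1_idx = 2
  next 2 bits -> l2_idx = 2
  bottom 4 bits -> offset = 8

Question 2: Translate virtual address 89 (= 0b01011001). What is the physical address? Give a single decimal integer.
Answer: 1257

Derivation:
vaddr = 89 = 0b01011001
Split: l1_idx=1, l2_idx=1, offset=9
L1[1] = 2
L2[2][1] = 78
paddr = 78 * 16 + 9 = 1257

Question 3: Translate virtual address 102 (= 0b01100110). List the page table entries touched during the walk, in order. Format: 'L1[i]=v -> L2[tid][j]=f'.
Answer: L1[1]=2 -> L2[2][2]=26

Derivation:
vaddr = 102 = 0b01100110
Split: l1_idx=1, l2_idx=2, offset=6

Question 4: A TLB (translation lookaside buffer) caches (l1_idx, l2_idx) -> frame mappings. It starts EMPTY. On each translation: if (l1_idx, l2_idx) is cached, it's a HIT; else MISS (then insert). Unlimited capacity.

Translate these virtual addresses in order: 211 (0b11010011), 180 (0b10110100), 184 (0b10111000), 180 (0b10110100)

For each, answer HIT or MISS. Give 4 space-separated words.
vaddr=211: (3,1) not in TLB -> MISS, insert
vaddr=180: (2,3) not in TLB -> MISS, insert
vaddr=184: (2,3) in TLB -> HIT
vaddr=180: (2,3) in TLB -> HIT

Answer: MISS MISS HIT HIT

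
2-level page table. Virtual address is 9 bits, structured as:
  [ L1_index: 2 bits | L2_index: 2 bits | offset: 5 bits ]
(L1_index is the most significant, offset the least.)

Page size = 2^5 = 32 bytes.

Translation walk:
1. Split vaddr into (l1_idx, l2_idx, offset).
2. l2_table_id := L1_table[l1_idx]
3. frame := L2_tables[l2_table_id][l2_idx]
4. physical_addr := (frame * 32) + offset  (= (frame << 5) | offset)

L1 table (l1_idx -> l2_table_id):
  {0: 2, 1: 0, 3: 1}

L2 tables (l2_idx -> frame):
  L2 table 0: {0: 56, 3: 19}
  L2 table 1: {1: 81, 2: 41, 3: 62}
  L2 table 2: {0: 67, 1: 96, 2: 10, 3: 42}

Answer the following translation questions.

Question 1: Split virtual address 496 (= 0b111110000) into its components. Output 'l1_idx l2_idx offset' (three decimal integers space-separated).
Answer: 3 3 16

Derivation:
vaddr = 496 = 0b111110000
  top 2 bits -> l1_idx = 3
  next 2 bits -> l2_idx = 3
  bottom 5 bits -> offset = 16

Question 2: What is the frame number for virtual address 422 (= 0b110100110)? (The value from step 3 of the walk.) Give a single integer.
vaddr = 422: l1_idx=3, l2_idx=1
L1[3] = 1; L2[1][1] = 81

Answer: 81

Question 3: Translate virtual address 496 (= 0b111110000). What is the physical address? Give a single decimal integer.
vaddr = 496 = 0b111110000
Split: l1_idx=3, l2_idx=3, offset=16
L1[3] = 1
L2[1][3] = 62
paddr = 62 * 32 + 16 = 2000

Answer: 2000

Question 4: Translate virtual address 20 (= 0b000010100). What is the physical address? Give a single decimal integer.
vaddr = 20 = 0b000010100
Split: l1_idx=0, l2_idx=0, offset=20
L1[0] = 2
L2[2][0] = 67
paddr = 67 * 32 + 20 = 2164

Answer: 2164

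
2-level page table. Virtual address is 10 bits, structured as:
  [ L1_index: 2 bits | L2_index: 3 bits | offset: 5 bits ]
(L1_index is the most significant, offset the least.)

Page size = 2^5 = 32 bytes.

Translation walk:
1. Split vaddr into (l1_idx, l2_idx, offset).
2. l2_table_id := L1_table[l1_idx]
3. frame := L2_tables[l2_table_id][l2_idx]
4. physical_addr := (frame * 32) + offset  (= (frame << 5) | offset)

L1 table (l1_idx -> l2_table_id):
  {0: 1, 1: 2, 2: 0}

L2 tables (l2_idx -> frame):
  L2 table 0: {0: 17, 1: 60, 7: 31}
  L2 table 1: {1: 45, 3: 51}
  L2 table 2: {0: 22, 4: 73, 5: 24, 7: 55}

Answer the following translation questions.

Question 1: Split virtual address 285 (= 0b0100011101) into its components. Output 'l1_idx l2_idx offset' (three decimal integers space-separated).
vaddr = 285 = 0b0100011101
  top 2 bits -> l1_idx = 1
  next 3 bits -> l2_idx = 0
  bottom 5 bits -> offset = 29

Answer: 1 0 29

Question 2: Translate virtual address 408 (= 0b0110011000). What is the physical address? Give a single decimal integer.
vaddr = 408 = 0b0110011000
Split: l1_idx=1, l2_idx=4, offset=24
L1[1] = 2
L2[2][4] = 73
paddr = 73 * 32 + 24 = 2360

Answer: 2360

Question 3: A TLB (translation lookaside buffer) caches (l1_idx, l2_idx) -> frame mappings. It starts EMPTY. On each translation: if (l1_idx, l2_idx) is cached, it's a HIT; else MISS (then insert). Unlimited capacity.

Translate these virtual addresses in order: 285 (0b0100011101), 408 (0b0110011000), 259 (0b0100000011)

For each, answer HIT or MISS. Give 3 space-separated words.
vaddr=285: (1,0) not in TLB -> MISS, insert
vaddr=408: (1,4) not in TLB -> MISS, insert
vaddr=259: (1,0) in TLB -> HIT

Answer: MISS MISS HIT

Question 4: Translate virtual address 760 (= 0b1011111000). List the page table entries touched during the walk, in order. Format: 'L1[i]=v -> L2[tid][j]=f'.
vaddr = 760 = 0b1011111000
Split: l1_idx=2, l2_idx=7, offset=24

Answer: L1[2]=0 -> L2[0][7]=31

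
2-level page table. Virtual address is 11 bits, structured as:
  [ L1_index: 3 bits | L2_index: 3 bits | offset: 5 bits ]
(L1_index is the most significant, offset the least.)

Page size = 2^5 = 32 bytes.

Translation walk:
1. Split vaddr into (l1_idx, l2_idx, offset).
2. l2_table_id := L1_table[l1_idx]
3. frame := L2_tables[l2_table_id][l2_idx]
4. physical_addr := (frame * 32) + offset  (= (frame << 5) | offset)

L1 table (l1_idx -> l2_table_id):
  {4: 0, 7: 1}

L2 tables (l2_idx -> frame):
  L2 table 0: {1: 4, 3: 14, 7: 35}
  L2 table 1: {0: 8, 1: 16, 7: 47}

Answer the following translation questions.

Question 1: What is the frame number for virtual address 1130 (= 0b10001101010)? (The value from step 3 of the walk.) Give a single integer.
vaddr = 1130: l1_idx=4, l2_idx=3
L1[4] = 0; L2[0][3] = 14

Answer: 14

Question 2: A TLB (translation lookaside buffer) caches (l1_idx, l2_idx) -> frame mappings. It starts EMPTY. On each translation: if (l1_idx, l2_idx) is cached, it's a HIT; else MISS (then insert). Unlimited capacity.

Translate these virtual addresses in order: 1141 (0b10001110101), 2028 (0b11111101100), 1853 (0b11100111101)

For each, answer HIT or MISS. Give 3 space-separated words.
Answer: MISS MISS MISS

Derivation:
vaddr=1141: (4,3) not in TLB -> MISS, insert
vaddr=2028: (7,7) not in TLB -> MISS, insert
vaddr=1853: (7,1) not in TLB -> MISS, insert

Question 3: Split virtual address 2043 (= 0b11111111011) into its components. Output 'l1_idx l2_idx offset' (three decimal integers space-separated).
vaddr = 2043 = 0b11111111011
  top 3 bits -> l1_idx = 7
  next 3 bits -> l2_idx = 7
  bottom 5 bits -> offset = 27

Answer: 7 7 27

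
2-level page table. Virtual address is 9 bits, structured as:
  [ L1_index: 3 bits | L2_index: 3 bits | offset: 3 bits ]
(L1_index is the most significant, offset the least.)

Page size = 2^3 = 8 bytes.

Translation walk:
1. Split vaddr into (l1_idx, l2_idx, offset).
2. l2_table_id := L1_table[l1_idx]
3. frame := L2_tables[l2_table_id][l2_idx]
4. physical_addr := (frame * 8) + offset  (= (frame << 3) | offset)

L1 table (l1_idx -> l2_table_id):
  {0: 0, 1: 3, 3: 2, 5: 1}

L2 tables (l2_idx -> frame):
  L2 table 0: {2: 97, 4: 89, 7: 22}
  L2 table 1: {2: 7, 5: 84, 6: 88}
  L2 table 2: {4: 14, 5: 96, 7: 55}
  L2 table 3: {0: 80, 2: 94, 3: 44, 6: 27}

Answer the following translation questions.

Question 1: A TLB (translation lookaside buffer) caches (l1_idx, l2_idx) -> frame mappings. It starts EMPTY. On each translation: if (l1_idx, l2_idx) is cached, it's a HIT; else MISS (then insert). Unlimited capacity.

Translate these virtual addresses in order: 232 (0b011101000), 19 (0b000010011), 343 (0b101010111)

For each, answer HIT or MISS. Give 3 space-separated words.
vaddr=232: (3,5) not in TLB -> MISS, insert
vaddr=19: (0,2) not in TLB -> MISS, insert
vaddr=343: (5,2) not in TLB -> MISS, insert

Answer: MISS MISS MISS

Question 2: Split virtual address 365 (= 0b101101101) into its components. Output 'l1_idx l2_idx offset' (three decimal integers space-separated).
vaddr = 365 = 0b101101101
  top 3 bits -> l1_idx = 5
  next 3 bits -> l2_idx = 5
  bottom 3 bits -> offset = 5

Answer: 5 5 5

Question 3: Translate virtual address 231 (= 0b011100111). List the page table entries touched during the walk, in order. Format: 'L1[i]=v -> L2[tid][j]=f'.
Answer: L1[3]=2 -> L2[2][4]=14

Derivation:
vaddr = 231 = 0b011100111
Split: l1_idx=3, l2_idx=4, offset=7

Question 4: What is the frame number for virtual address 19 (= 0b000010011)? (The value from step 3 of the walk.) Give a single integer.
Answer: 97

Derivation:
vaddr = 19: l1_idx=0, l2_idx=2
L1[0] = 0; L2[0][2] = 97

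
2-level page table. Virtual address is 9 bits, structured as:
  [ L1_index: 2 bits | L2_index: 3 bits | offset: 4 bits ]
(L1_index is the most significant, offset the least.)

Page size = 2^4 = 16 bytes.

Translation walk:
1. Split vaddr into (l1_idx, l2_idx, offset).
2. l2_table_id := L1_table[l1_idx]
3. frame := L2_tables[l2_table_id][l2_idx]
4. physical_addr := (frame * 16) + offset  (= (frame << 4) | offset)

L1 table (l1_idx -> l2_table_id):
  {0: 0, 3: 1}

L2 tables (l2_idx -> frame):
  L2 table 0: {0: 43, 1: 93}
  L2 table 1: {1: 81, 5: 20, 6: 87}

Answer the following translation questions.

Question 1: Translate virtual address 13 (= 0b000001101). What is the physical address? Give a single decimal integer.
Answer: 701

Derivation:
vaddr = 13 = 0b000001101
Split: l1_idx=0, l2_idx=0, offset=13
L1[0] = 0
L2[0][0] = 43
paddr = 43 * 16 + 13 = 701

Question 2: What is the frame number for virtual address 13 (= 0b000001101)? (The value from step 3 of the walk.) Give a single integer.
Answer: 43

Derivation:
vaddr = 13: l1_idx=0, l2_idx=0
L1[0] = 0; L2[0][0] = 43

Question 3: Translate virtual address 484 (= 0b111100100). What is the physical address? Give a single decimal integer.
vaddr = 484 = 0b111100100
Split: l1_idx=3, l2_idx=6, offset=4
L1[3] = 1
L2[1][6] = 87
paddr = 87 * 16 + 4 = 1396

Answer: 1396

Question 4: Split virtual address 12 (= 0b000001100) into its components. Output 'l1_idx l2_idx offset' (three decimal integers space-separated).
Answer: 0 0 12

Derivation:
vaddr = 12 = 0b000001100
  top 2 bits -> l1_idx = 0
  next 3 bits -> l2_idx = 0
  bottom 4 bits -> offset = 12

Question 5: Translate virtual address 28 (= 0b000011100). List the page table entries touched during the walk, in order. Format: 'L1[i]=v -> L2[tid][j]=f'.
vaddr = 28 = 0b000011100
Split: l1_idx=0, l2_idx=1, offset=12

Answer: L1[0]=0 -> L2[0][1]=93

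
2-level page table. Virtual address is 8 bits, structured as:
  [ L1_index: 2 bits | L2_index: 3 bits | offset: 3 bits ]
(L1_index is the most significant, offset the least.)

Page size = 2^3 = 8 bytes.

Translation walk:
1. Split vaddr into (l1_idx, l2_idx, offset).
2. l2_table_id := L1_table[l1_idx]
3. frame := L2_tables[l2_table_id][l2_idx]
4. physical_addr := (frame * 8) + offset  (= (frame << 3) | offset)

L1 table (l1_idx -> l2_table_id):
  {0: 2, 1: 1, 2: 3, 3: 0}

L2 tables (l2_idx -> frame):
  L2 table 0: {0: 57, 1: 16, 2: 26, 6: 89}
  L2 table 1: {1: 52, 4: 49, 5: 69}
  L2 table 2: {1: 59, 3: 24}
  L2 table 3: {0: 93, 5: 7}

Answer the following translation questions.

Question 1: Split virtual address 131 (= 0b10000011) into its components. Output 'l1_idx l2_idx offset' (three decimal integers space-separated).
vaddr = 131 = 0b10000011
  top 2 bits -> l1_idx = 2
  next 3 bits -> l2_idx = 0
  bottom 3 bits -> offset = 3

Answer: 2 0 3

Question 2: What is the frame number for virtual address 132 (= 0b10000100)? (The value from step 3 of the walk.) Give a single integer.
vaddr = 132: l1_idx=2, l2_idx=0
L1[2] = 3; L2[3][0] = 93

Answer: 93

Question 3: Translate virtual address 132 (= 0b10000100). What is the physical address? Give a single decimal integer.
Answer: 748

Derivation:
vaddr = 132 = 0b10000100
Split: l1_idx=2, l2_idx=0, offset=4
L1[2] = 3
L2[3][0] = 93
paddr = 93 * 8 + 4 = 748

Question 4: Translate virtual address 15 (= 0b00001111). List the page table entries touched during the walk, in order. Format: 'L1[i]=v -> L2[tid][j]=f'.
vaddr = 15 = 0b00001111
Split: l1_idx=0, l2_idx=1, offset=7

Answer: L1[0]=2 -> L2[2][1]=59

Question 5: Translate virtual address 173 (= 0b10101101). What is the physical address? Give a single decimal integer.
vaddr = 173 = 0b10101101
Split: l1_idx=2, l2_idx=5, offset=5
L1[2] = 3
L2[3][5] = 7
paddr = 7 * 8 + 5 = 61

Answer: 61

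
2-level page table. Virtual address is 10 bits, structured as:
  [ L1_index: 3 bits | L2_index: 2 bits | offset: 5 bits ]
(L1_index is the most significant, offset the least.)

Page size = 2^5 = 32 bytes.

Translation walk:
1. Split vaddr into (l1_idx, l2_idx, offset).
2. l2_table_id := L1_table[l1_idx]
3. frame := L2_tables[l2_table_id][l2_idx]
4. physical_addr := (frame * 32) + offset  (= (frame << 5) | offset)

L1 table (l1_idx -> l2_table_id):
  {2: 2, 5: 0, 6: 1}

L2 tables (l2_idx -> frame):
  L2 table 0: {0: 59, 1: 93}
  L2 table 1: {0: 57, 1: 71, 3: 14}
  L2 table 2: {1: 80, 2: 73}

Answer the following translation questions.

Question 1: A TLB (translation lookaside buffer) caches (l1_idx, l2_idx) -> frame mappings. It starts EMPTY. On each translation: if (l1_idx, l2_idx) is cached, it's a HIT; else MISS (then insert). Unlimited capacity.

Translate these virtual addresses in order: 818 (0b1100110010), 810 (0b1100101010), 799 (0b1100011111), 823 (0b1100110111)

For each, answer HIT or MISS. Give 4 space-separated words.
vaddr=818: (6,1) not in TLB -> MISS, insert
vaddr=810: (6,1) in TLB -> HIT
vaddr=799: (6,0) not in TLB -> MISS, insert
vaddr=823: (6,1) in TLB -> HIT

Answer: MISS HIT MISS HIT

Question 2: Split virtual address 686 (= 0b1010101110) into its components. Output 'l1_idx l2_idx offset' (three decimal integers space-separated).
Answer: 5 1 14

Derivation:
vaddr = 686 = 0b1010101110
  top 3 bits -> l1_idx = 5
  next 2 bits -> l2_idx = 1
  bottom 5 bits -> offset = 14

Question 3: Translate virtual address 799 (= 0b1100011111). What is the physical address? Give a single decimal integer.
Answer: 1855

Derivation:
vaddr = 799 = 0b1100011111
Split: l1_idx=6, l2_idx=0, offset=31
L1[6] = 1
L2[1][0] = 57
paddr = 57 * 32 + 31 = 1855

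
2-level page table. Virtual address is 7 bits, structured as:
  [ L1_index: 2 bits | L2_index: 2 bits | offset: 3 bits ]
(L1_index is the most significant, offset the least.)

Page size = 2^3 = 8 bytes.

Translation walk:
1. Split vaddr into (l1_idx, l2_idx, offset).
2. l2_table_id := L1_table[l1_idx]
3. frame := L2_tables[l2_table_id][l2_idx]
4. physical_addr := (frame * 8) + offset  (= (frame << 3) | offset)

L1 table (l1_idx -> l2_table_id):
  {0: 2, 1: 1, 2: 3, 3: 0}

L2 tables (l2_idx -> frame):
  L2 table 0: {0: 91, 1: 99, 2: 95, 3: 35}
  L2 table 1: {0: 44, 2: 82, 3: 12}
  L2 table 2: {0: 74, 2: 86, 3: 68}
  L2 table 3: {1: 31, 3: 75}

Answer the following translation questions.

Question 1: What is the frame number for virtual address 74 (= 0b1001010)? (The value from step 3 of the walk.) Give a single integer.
vaddr = 74: l1_idx=2, l2_idx=1
L1[2] = 3; L2[3][1] = 31

Answer: 31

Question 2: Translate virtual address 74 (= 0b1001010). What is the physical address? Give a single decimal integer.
Answer: 250

Derivation:
vaddr = 74 = 0b1001010
Split: l1_idx=2, l2_idx=1, offset=2
L1[2] = 3
L2[3][1] = 31
paddr = 31 * 8 + 2 = 250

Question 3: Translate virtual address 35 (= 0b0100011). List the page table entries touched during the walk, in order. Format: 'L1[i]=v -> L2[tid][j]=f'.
Answer: L1[1]=1 -> L2[1][0]=44

Derivation:
vaddr = 35 = 0b0100011
Split: l1_idx=1, l2_idx=0, offset=3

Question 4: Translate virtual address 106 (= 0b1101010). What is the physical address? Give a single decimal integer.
Answer: 794

Derivation:
vaddr = 106 = 0b1101010
Split: l1_idx=3, l2_idx=1, offset=2
L1[3] = 0
L2[0][1] = 99
paddr = 99 * 8 + 2 = 794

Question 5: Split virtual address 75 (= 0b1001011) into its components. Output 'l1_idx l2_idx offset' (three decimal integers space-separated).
Answer: 2 1 3

Derivation:
vaddr = 75 = 0b1001011
  top 2 bits -> l1_idx = 2
  next 2 bits -> l2_idx = 1
  bottom 3 bits -> offset = 3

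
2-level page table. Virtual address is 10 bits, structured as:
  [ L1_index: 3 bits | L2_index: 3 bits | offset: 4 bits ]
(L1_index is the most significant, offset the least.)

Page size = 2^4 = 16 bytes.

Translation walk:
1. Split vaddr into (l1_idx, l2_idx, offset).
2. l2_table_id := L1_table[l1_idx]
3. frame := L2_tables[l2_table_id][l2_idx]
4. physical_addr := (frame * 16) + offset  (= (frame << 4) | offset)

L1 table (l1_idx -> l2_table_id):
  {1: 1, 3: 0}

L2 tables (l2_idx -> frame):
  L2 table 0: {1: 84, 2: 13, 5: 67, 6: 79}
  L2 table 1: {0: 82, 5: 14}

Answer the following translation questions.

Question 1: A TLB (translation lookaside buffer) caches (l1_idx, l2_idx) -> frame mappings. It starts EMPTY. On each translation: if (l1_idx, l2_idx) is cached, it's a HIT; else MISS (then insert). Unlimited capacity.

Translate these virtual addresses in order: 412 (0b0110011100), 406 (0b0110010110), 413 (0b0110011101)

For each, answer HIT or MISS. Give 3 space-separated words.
vaddr=412: (3,1) not in TLB -> MISS, insert
vaddr=406: (3,1) in TLB -> HIT
vaddr=413: (3,1) in TLB -> HIT

Answer: MISS HIT HIT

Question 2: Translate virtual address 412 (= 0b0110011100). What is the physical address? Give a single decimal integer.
vaddr = 412 = 0b0110011100
Split: l1_idx=3, l2_idx=1, offset=12
L1[3] = 0
L2[0][1] = 84
paddr = 84 * 16 + 12 = 1356

Answer: 1356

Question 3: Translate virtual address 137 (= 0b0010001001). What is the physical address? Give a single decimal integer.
vaddr = 137 = 0b0010001001
Split: l1_idx=1, l2_idx=0, offset=9
L1[1] = 1
L2[1][0] = 82
paddr = 82 * 16 + 9 = 1321

Answer: 1321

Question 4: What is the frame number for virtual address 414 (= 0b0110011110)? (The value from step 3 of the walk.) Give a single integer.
vaddr = 414: l1_idx=3, l2_idx=1
L1[3] = 0; L2[0][1] = 84

Answer: 84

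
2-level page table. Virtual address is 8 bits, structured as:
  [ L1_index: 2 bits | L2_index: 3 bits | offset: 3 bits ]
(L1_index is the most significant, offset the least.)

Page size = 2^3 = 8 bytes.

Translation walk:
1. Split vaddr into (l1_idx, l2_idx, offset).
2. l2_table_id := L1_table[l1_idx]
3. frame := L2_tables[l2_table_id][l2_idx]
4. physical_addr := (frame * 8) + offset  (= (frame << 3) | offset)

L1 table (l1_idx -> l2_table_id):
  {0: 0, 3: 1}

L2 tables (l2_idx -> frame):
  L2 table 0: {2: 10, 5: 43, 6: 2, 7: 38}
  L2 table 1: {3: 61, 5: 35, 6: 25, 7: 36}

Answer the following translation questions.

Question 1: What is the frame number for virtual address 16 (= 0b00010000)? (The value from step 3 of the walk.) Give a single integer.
Answer: 10

Derivation:
vaddr = 16: l1_idx=0, l2_idx=2
L1[0] = 0; L2[0][2] = 10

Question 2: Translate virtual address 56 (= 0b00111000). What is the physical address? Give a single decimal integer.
vaddr = 56 = 0b00111000
Split: l1_idx=0, l2_idx=7, offset=0
L1[0] = 0
L2[0][7] = 38
paddr = 38 * 8 + 0 = 304

Answer: 304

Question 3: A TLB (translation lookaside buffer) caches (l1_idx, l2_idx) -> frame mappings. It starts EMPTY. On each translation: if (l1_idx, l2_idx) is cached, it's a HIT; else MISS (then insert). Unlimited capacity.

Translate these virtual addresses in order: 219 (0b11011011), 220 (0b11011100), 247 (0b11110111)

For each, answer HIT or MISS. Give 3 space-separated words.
Answer: MISS HIT MISS

Derivation:
vaddr=219: (3,3) not in TLB -> MISS, insert
vaddr=220: (3,3) in TLB -> HIT
vaddr=247: (3,6) not in TLB -> MISS, insert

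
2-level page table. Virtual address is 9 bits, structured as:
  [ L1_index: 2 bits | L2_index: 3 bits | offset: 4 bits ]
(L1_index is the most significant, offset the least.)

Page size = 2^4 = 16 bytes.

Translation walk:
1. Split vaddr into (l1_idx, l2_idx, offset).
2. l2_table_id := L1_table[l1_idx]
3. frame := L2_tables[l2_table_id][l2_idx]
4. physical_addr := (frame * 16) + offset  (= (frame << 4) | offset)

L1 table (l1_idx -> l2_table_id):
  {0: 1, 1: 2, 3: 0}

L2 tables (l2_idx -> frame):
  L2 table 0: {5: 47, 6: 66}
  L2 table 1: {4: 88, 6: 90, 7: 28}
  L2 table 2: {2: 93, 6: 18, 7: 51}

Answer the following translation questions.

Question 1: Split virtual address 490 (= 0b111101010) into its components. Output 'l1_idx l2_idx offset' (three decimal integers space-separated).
vaddr = 490 = 0b111101010
  top 2 bits -> l1_idx = 3
  next 3 bits -> l2_idx = 6
  bottom 4 bits -> offset = 10

Answer: 3 6 10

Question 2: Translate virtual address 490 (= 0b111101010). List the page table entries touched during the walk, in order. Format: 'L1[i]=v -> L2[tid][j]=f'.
vaddr = 490 = 0b111101010
Split: l1_idx=3, l2_idx=6, offset=10

Answer: L1[3]=0 -> L2[0][6]=66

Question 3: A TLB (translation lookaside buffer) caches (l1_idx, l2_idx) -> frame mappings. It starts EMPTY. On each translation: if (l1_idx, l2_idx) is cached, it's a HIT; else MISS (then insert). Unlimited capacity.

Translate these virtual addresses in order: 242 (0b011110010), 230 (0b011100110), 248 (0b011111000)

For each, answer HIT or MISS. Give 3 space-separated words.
Answer: MISS MISS HIT

Derivation:
vaddr=242: (1,7) not in TLB -> MISS, insert
vaddr=230: (1,6) not in TLB -> MISS, insert
vaddr=248: (1,7) in TLB -> HIT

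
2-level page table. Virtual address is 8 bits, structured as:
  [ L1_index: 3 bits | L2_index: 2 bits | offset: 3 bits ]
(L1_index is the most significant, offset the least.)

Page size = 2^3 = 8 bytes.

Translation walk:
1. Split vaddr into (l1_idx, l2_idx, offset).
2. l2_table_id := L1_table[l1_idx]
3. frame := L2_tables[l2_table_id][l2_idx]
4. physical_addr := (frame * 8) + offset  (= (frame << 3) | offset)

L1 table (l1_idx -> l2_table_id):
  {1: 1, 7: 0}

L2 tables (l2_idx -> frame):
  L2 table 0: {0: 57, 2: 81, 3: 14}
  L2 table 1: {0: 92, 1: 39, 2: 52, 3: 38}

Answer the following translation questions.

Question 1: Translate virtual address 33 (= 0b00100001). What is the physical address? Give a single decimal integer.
vaddr = 33 = 0b00100001
Split: l1_idx=1, l2_idx=0, offset=1
L1[1] = 1
L2[1][0] = 92
paddr = 92 * 8 + 1 = 737

Answer: 737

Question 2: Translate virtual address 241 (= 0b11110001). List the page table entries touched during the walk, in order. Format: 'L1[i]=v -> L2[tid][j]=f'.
vaddr = 241 = 0b11110001
Split: l1_idx=7, l2_idx=2, offset=1

Answer: L1[7]=0 -> L2[0][2]=81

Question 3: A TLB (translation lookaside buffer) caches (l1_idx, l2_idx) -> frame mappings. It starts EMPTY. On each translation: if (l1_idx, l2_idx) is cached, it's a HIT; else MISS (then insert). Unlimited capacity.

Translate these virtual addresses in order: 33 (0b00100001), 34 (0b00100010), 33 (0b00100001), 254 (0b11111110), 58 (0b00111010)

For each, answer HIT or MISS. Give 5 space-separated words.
vaddr=33: (1,0) not in TLB -> MISS, insert
vaddr=34: (1,0) in TLB -> HIT
vaddr=33: (1,0) in TLB -> HIT
vaddr=254: (7,3) not in TLB -> MISS, insert
vaddr=58: (1,3) not in TLB -> MISS, insert

Answer: MISS HIT HIT MISS MISS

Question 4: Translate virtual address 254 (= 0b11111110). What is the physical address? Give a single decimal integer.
Answer: 118

Derivation:
vaddr = 254 = 0b11111110
Split: l1_idx=7, l2_idx=3, offset=6
L1[7] = 0
L2[0][3] = 14
paddr = 14 * 8 + 6 = 118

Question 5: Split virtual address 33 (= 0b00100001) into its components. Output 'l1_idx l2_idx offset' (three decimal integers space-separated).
vaddr = 33 = 0b00100001
  top 3 bits -> l1_idx = 1
  next 2 bits -> l2_idx = 0
  bottom 3 bits -> offset = 1

Answer: 1 0 1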